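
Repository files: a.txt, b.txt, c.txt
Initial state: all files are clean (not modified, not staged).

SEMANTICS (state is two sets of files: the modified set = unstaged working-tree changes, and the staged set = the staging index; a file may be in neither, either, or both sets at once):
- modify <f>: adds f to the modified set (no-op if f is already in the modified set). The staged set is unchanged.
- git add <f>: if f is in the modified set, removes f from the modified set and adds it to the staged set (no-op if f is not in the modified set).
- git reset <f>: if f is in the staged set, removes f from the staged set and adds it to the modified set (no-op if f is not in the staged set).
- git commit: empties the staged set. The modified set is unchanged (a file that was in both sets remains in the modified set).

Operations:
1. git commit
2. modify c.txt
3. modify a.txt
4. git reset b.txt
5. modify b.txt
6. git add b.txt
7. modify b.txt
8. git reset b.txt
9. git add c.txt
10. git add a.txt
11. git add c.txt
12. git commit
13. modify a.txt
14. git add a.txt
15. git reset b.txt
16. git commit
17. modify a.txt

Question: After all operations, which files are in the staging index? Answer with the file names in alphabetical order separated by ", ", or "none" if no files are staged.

Answer: none

Derivation:
After op 1 (git commit): modified={none} staged={none}
After op 2 (modify c.txt): modified={c.txt} staged={none}
After op 3 (modify a.txt): modified={a.txt, c.txt} staged={none}
After op 4 (git reset b.txt): modified={a.txt, c.txt} staged={none}
After op 5 (modify b.txt): modified={a.txt, b.txt, c.txt} staged={none}
After op 6 (git add b.txt): modified={a.txt, c.txt} staged={b.txt}
After op 7 (modify b.txt): modified={a.txt, b.txt, c.txt} staged={b.txt}
After op 8 (git reset b.txt): modified={a.txt, b.txt, c.txt} staged={none}
After op 9 (git add c.txt): modified={a.txt, b.txt} staged={c.txt}
After op 10 (git add a.txt): modified={b.txt} staged={a.txt, c.txt}
After op 11 (git add c.txt): modified={b.txt} staged={a.txt, c.txt}
After op 12 (git commit): modified={b.txt} staged={none}
After op 13 (modify a.txt): modified={a.txt, b.txt} staged={none}
After op 14 (git add a.txt): modified={b.txt} staged={a.txt}
After op 15 (git reset b.txt): modified={b.txt} staged={a.txt}
After op 16 (git commit): modified={b.txt} staged={none}
After op 17 (modify a.txt): modified={a.txt, b.txt} staged={none}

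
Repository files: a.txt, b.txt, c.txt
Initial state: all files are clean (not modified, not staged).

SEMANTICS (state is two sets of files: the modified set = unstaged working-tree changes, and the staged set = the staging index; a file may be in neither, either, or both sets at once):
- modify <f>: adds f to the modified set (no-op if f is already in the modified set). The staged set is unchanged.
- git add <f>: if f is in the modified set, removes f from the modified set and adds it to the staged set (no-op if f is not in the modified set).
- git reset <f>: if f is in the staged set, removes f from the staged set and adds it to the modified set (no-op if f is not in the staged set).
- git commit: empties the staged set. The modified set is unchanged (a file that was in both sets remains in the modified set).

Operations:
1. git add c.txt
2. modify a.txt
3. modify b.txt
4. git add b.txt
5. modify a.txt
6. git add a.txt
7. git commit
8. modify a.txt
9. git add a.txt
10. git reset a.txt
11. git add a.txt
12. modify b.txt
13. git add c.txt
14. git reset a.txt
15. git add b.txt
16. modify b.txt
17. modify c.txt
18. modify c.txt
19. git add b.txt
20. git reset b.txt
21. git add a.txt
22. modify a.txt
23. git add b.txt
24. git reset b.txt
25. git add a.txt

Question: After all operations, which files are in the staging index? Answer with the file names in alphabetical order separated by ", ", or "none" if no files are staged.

After op 1 (git add c.txt): modified={none} staged={none}
After op 2 (modify a.txt): modified={a.txt} staged={none}
After op 3 (modify b.txt): modified={a.txt, b.txt} staged={none}
After op 4 (git add b.txt): modified={a.txt} staged={b.txt}
After op 5 (modify a.txt): modified={a.txt} staged={b.txt}
After op 6 (git add a.txt): modified={none} staged={a.txt, b.txt}
After op 7 (git commit): modified={none} staged={none}
After op 8 (modify a.txt): modified={a.txt} staged={none}
After op 9 (git add a.txt): modified={none} staged={a.txt}
After op 10 (git reset a.txt): modified={a.txt} staged={none}
After op 11 (git add a.txt): modified={none} staged={a.txt}
After op 12 (modify b.txt): modified={b.txt} staged={a.txt}
After op 13 (git add c.txt): modified={b.txt} staged={a.txt}
After op 14 (git reset a.txt): modified={a.txt, b.txt} staged={none}
After op 15 (git add b.txt): modified={a.txt} staged={b.txt}
After op 16 (modify b.txt): modified={a.txt, b.txt} staged={b.txt}
After op 17 (modify c.txt): modified={a.txt, b.txt, c.txt} staged={b.txt}
After op 18 (modify c.txt): modified={a.txt, b.txt, c.txt} staged={b.txt}
After op 19 (git add b.txt): modified={a.txt, c.txt} staged={b.txt}
After op 20 (git reset b.txt): modified={a.txt, b.txt, c.txt} staged={none}
After op 21 (git add a.txt): modified={b.txt, c.txt} staged={a.txt}
After op 22 (modify a.txt): modified={a.txt, b.txt, c.txt} staged={a.txt}
After op 23 (git add b.txt): modified={a.txt, c.txt} staged={a.txt, b.txt}
After op 24 (git reset b.txt): modified={a.txt, b.txt, c.txt} staged={a.txt}
After op 25 (git add a.txt): modified={b.txt, c.txt} staged={a.txt}

Answer: a.txt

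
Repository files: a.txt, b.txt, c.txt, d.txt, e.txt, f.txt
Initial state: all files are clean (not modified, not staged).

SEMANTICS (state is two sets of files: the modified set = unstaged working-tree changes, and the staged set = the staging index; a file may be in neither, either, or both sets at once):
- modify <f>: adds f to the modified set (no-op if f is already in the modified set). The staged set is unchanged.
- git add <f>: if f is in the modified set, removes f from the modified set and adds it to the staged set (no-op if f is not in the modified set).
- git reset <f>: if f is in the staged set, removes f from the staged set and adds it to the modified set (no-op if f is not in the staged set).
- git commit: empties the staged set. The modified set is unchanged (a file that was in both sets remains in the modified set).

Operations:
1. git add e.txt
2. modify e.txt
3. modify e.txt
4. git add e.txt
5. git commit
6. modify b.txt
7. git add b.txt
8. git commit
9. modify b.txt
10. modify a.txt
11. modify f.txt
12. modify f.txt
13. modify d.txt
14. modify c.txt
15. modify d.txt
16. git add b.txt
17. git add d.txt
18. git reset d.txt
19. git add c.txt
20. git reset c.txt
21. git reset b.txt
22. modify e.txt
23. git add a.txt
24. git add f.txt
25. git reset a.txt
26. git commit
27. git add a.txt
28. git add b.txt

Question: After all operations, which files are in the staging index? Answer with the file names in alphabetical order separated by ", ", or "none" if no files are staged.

Answer: a.txt, b.txt

Derivation:
After op 1 (git add e.txt): modified={none} staged={none}
After op 2 (modify e.txt): modified={e.txt} staged={none}
After op 3 (modify e.txt): modified={e.txt} staged={none}
After op 4 (git add e.txt): modified={none} staged={e.txt}
After op 5 (git commit): modified={none} staged={none}
After op 6 (modify b.txt): modified={b.txt} staged={none}
After op 7 (git add b.txt): modified={none} staged={b.txt}
After op 8 (git commit): modified={none} staged={none}
After op 9 (modify b.txt): modified={b.txt} staged={none}
After op 10 (modify a.txt): modified={a.txt, b.txt} staged={none}
After op 11 (modify f.txt): modified={a.txt, b.txt, f.txt} staged={none}
After op 12 (modify f.txt): modified={a.txt, b.txt, f.txt} staged={none}
After op 13 (modify d.txt): modified={a.txt, b.txt, d.txt, f.txt} staged={none}
After op 14 (modify c.txt): modified={a.txt, b.txt, c.txt, d.txt, f.txt} staged={none}
After op 15 (modify d.txt): modified={a.txt, b.txt, c.txt, d.txt, f.txt} staged={none}
After op 16 (git add b.txt): modified={a.txt, c.txt, d.txt, f.txt} staged={b.txt}
After op 17 (git add d.txt): modified={a.txt, c.txt, f.txt} staged={b.txt, d.txt}
After op 18 (git reset d.txt): modified={a.txt, c.txt, d.txt, f.txt} staged={b.txt}
After op 19 (git add c.txt): modified={a.txt, d.txt, f.txt} staged={b.txt, c.txt}
After op 20 (git reset c.txt): modified={a.txt, c.txt, d.txt, f.txt} staged={b.txt}
After op 21 (git reset b.txt): modified={a.txt, b.txt, c.txt, d.txt, f.txt} staged={none}
After op 22 (modify e.txt): modified={a.txt, b.txt, c.txt, d.txt, e.txt, f.txt} staged={none}
After op 23 (git add a.txt): modified={b.txt, c.txt, d.txt, e.txt, f.txt} staged={a.txt}
After op 24 (git add f.txt): modified={b.txt, c.txt, d.txt, e.txt} staged={a.txt, f.txt}
After op 25 (git reset a.txt): modified={a.txt, b.txt, c.txt, d.txt, e.txt} staged={f.txt}
After op 26 (git commit): modified={a.txt, b.txt, c.txt, d.txt, e.txt} staged={none}
After op 27 (git add a.txt): modified={b.txt, c.txt, d.txt, e.txt} staged={a.txt}
After op 28 (git add b.txt): modified={c.txt, d.txt, e.txt} staged={a.txt, b.txt}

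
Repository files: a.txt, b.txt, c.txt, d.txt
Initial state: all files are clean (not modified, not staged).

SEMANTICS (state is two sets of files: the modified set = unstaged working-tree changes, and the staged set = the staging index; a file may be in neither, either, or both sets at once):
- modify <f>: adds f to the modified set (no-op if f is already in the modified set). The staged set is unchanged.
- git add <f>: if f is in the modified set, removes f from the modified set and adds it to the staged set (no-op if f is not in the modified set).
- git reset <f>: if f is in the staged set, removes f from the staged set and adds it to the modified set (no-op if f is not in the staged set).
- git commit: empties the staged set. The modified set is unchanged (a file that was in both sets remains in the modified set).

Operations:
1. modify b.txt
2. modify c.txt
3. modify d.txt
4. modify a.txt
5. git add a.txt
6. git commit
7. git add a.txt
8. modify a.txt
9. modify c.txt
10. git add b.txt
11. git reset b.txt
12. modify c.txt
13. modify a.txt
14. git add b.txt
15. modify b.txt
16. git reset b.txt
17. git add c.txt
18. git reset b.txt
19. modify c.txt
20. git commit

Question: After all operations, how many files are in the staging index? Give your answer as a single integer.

After op 1 (modify b.txt): modified={b.txt} staged={none}
After op 2 (modify c.txt): modified={b.txt, c.txt} staged={none}
After op 3 (modify d.txt): modified={b.txt, c.txt, d.txt} staged={none}
After op 4 (modify a.txt): modified={a.txt, b.txt, c.txt, d.txt} staged={none}
After op 5 (git add a.txt): modified={b.txt, c.txt, d.txt} staged={a.txt}
After op 6 (git commit): modified={b.txt, c.txt, d.txt} staged={none}
After op 7 (git add a.txt): modified={b.txt, c.txt, d.txt} staged={none}
After op 8 (modify a.txt): modified={a.txt, b.txt, c.txt, d.txt} staged={none}
After op 9 (modify c.txt): modified={a.txt, b.txt, c.txt, d.txt} staged={none}
After op 10 (git add b.txt): modified={a.txt, c.txt, d.txt} staged={b.txt}
After op 11 (git reset b.txt): modified={a.txt, b.txt, c.txt, d.txt} staged={none}
After op 12 (modify c.txt): modified={a.txt, b.txt, c.txt, d.txt} staged={none}
After op 13 (modify a.txt): modified={a.txt, b.txt, c.txt, d.txt} staged={none}
After op 14 (git add b.txt): modified={a.txt, c.txt, d.txt} staged={b.txt}
After op 15 (modify b.txt): modified={a.txt, b.txt, c.txt, d.txt} staged={b.txt}
After op 16 (git reset b.txt): modified={a.txt, b.txt, c.txt, d.txt} staged={none}
After op 17 (git add c.txt): modified={a.txt, b.txt, d.txt} staged={c.txt}
After op 18 (git reset b.txt): modified={a.txt, b.txt, d.txt} staged={c.txt}
After op 19 (modify c.txt): modified={a.txt, b.txt, c.txt, d.txt} staged={c.txt}
After op 20 (git commit): modified={a.txt, b.txt, c.txt, d.txt} staged={none}
Final staged set: {none} -> count=0

Answer: 0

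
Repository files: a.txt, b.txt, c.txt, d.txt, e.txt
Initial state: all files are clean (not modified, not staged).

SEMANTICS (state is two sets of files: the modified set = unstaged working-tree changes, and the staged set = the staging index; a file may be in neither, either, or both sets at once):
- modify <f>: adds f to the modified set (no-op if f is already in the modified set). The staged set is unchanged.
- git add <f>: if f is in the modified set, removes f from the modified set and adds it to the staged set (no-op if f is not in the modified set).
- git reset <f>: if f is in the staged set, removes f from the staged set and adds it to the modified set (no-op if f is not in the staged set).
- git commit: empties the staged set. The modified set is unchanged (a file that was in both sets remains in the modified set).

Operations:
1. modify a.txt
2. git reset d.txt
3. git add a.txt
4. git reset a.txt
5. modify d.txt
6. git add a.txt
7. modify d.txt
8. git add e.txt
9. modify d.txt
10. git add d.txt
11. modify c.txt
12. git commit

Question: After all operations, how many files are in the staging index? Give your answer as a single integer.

After op 1 (modify a.txt): modified={a.txt} staged={none}
After op 2 (git reset d.txt): modified={a.txt} staged={none}
After op 3 (git add a.txt): modified={none} staged={a.txt}
After op 4 (git reset a.txt): modified={a.txt} staged={none}
After op 5 (modify d.txt): modified={a.txt, d.txt} staged={none}
After op 6 (git add a.txt): modified={d.txt} staged={a.txt}
After op 7 (modify d.txt): modified={d.txt} staged={a.txt}
After op 8 (git add e.txt): modified={d.txt} staged={a.txt}
After op 9 (modify d.txt): modified={d.txt} staged={a.txt}
After op 10 (git add d.txt): modified={none} staged={a.txt, d.txt}
After op 11 (modify c.txt): modified={c.txt} staged={a.txt, d.txt}
After op 12 (git commit): modified={c.txt} staged={none}
Final staged set: {none} -> count=0

Answer: 0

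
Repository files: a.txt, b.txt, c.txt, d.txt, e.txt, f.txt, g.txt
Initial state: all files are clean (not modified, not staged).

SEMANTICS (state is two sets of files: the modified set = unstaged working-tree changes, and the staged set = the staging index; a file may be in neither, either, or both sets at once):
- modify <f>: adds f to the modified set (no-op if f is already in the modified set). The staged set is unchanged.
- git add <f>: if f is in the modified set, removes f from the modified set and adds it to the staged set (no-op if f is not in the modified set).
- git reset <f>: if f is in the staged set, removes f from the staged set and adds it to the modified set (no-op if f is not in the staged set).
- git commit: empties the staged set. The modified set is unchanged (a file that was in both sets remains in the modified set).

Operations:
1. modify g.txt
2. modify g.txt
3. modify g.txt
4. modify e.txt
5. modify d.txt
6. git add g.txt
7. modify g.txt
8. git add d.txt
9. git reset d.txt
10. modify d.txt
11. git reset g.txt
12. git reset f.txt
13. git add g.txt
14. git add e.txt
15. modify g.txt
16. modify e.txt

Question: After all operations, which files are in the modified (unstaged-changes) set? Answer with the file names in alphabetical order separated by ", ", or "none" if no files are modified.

Answer: d.txt, e.txt, g.txt

Derivation:
After op 1 (modify g.txt): modified={g.txt} staged={none}
After op 2 (modify g.txt): modified={g.txt} staged={none}
After op 3 (modify g.txt): modified={g.txt} staged={none}
After op 4 (modify e.txt): modified={e.txt, g.txt} staged={none}
After op 5 (modify d.txt): modified={d.txt, e.txt, g.txt} staged={none}
After op 6 (git add g.txt): modified={d.txt, e.txt} staged={g.txt}
After op 7 (modify g.txt): modified={d.txt, e.txt, g.txt} staged={g.txt}
After op 8 (git add d.txt): modified={e.txt, g.txt} staged={d.txt, g.txt}
After op 9 (git reset d.txt): modified={d.txt, e.txt, g.txt} staged={g.txt}
After op 10 (modify d.txt): modified={d.txt, e.txt, g.txt} staged={g.txt}
After op 11 (git reset g.txt): modified={d.txt, e.txt, g.txt} staged={none}
After op 12 (git reset f.txt): modified={d.txt, e.txt, g.txt} staged={none}
After op 13 (git add g.txt): modified={d.txt, e.txt} staged={g.txt}
After op 14 (git add e.txt): modified={d.txt} staged={e.txt, g.txt}
After op 15 (modify g.txt): modified={d.txt, g.txt} staged={e.txt, g.txt}
After op 16 (modify e.txt): modified={d.txt, e.txt, g.txt} staged={e.txt, g.txt}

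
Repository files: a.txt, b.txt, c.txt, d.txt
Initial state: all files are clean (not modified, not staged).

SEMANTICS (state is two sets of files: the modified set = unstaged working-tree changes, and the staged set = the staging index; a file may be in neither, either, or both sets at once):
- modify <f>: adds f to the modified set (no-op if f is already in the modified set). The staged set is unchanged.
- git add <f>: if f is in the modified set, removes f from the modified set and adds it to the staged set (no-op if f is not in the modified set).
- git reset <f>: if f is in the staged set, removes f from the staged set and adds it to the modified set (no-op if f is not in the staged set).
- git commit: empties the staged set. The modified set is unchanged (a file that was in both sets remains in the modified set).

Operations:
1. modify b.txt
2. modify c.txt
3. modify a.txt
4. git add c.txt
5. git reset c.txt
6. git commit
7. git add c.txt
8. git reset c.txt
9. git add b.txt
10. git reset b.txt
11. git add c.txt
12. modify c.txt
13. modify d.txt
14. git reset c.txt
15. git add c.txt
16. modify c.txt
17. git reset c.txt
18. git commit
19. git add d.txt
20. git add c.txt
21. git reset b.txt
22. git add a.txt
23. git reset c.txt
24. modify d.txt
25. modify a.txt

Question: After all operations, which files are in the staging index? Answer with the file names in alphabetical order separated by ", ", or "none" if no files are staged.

Answer: a.txt, d.txt

Derivation:
After op 1 (modify b.txt): modified={b.txt} staged={none}
After op 2 (modify c.txt): modified={b.txt, c.txt} staged={none}
After op 3 (modify a.txt): modified={a.txt, b.txt, c.txt} staged={none}
After op 4 (git add c.txt): modified={a.txt, b.txt} staged={c.txt}
After op 5 (git reset c.txt): modified={a.txt, b.txt, c.txt} staged={none}
After op 6 (git commit): modified={a.txt, b.txt, c.txt} staged={none}
After op 7 (git add c.txt): modified={a.txt, b.txt} staged={c.txt}
After op 8 (git reset c.txt): modified={a.txt, b.txt, c.txt} staged={none}
After op 9 (git add b.txt): modified={a.txt, c.txt} staged={b.txt}
After op 10 (git reset b.txt): modified={a.txt, b.txt, c.txt} staged={none}
After op 11 (git add c.txt): modified={a.txt, b.txt} staged={c.txt}
After op 12 (modify c.txt): modified={a.txt, b.txt, c.txt} staged={c.txt}
After op 13 (modify d.txt): modified={a.txt, b.txt, c.txt, d.txt} staged={c.txt}
After op 14 (git reset c.txt): modified={a.txt, b.txt, c.txt, d.txt} staged={none}
After op 15 (git add c.txt): modified={a.txt, b.txt, d.txt} staged={c.txt}
After op 16 (modify c.txt): modified={a.txt, b.txt, c.txt, d.txt} staged={c.txt}
After op 17 (git reset c.txt): modified={a.txt, b.txt, c.txt, d.txt} staged={none}
After op 18 (git commit): modified={a.txt, b.txt, c.txt, d.txt} staged={none}
After op 19 (git add d.txt): modified={a.txt, b.txt, c.txt} staged={d.txt}
After op 20 (git add c.txt): modified={a.txt, b.txt} staged={c.txt, d.txt}
After op 21 (git reset b.txt): modified={a.txt, b.txt} staged={c.txt, d.txt}
After op 22 (git add a.txt): modified={b.txt} staged={a.txt, c.txt, d.txt}
After op 23 (git reset c.txt): modified={b.txt, c.txt} staged={a.txt, d.txt}
After op 24 (modify d.txt): modified={b.txt, c.txt, d.txt} staged={a.txt, d.txt}
After op 25 (modify a.txt): modified={a.txt, b.txt, c.txt, d.txt} staged={a.txt, d.txt}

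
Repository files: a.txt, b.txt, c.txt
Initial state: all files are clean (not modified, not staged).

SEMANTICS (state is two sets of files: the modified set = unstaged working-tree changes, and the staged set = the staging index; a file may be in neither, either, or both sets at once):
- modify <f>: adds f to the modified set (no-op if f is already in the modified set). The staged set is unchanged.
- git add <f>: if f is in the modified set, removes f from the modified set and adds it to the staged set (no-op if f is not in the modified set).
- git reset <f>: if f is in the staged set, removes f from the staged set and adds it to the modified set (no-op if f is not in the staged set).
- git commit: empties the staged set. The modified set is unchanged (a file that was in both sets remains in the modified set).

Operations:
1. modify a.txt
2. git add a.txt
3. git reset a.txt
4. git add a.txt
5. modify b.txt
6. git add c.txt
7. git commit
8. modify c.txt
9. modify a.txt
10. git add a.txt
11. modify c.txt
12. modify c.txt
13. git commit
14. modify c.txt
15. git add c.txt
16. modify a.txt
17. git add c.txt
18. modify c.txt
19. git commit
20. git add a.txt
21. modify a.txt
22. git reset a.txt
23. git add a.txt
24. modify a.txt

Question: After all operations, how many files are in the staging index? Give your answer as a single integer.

After op 1 (modify a.txt): modified={a.txt} staged={none}
After op 2 (git add a.txt): modified={none} staged={a.txt}
After op 3 (git reset a.txt): modified={a.txt} staged={none}
After op 4 (git add a.txt): modified={none} staged={a.txt}
After op 5 (modify b.txt): modified={b.txt} staged={a.txt}
After op 6 (git add c.txt): modified={b.txt} staged={a.txt}
After op 7 (git commit): modified={b.txt} staged={none}
After op 8 (modify c.txt): modified={b.txt, c.txt} staged={none}
After op 9 (modify a.txt): modified={a.txt, b.txt, c.txt} staged={none}
After op 10 (git add a.txt): modified={b.txt, c.txt} staged={a.txt}
After op 11 (modify c.txt): modified={b.txt, c.txt} staged={a.txt}
After op 12 (modify c.txt): modified={b.txt, c.txt} staged={a.txt}
After op 13 (git commit): modified={b.txt, c.txt} staged={none}
After op 14 (modify c.txt): modified={b.txt, c.txt} staged={none}
After op 15 (git add c.txt): modified={b.txt} staged={c.txt}
After op 16 (modify a.txt): modified={a.txt, b.txt} staged={c.txt}
After op 17 (git add c.txt): modified={a.txt, b.txt} staged={c.txt}
After op 18 (modify c.txt): modified={a.txt, b.txt, c.txt} staged={c.txt}
After op 19 (git commit): modified={a.txt, b.txt, c.txt} staged={none}
After op 20 (git add a.txt): modified={b.txt, c.txt} staged={a.txt}
After op 21 (modify a.txt): modified={a.txt, b.txt, c.txt} staged={a.txt}
After op 22 (git reset a.txt): modified={a.txt, b.txt, c.txt} staged={none}
After op 23 (git add a.txt): modified={b.txt, c.txt} staged={a.txt}
After op 24 (modify a.txt): modified={a.txt, b.txt, c.txt} staged={a.txt}
Final staged set: {a.txt} -> count=1

Answer: 1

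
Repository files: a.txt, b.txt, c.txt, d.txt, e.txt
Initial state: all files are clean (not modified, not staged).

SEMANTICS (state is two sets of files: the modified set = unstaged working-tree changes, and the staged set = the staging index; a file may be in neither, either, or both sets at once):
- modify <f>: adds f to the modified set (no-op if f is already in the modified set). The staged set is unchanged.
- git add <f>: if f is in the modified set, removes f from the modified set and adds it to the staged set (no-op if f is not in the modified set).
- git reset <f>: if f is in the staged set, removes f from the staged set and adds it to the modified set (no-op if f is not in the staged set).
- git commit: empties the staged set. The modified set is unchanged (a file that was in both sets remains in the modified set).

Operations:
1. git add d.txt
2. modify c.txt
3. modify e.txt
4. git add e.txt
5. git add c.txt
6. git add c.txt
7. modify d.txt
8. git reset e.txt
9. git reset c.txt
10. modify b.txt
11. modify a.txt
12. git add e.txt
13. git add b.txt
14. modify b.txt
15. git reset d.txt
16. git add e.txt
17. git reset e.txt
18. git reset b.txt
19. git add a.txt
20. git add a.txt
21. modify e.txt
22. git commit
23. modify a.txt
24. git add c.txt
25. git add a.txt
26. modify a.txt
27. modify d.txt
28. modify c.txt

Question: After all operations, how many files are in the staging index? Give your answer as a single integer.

Answer: 2

Derivation:
After op 1 (git add d.txt): modified={none} staged={none}
After op 2 (modify c.txt): modified={c.txt} staged={none}
After op 3 (modify e.txt): modified={c.txt, e.txt} staged={none}
After op 4 (git add e.txt): modified={c.txt} staged={e.txt}
After op 5 (git add c.txt): modified={none} staged={c.txt, e.txt}
After op 6 (git add c.txt): modified={none} staged={c.txt, e.txt}
After op 7 (modify d.txt): modified={d.txt} staged={c.txt, e.txt}
After op 8 (git reset e.txt): modified={d.txt, e.txt} staged={c.txt}
After op 9 (git reset c.txt): modified={c.txt, d.txt, e.txt} staged={none}
After op 10 (modify b.txt): modified={b.txt, c.txt, d.txt, e.txt} staged={none}
After op 11 (modify a.txt): modified={a.txt, b.txt, c.txt, d.txt, e.txt} staged={none}
After op 12 (git add e.txt): modified={a.txt, b.txt, c.txt, d.txt} staged={e.txt}
After op 13 (git add b.txt): modified={a.txt, c.txt, d.txt} staged={b.txt, e.txt}
After op 14 (modify b.txt): modified={a.txt, b.txt, c.txt, d.txt} staged={b.txt, e.txt}
After op 15 (git reset d.txt): modified={a.txt, b.txt, c.txt, d.txt} staged={b.txt, e.txt}
After op 16 (git add e.txt): modified={a.txt, b.txt, c.txt, d.txt} staged={b.txt, e.txt}
After op 17 (git reset e.txt): modified={a.txt, b.txt, c.txt, d.txt, e.txt} staged={b.txt}
After op 18 (git reset b.txt): modified={a.txt, b.txt, c.txt, d.txt, e.txt} staged={none}
After op 19 (git add a.txt): modified={b.txt, c.txt, d.txt, e.txt} staged={a.txt}
After op 20 (git add a.txt): modified={b.txt, c.txt, d.txt, e.txt} staged={a.txt}
After op 21 (modify e.txt): modified={b.txt, c.txt, d.txt, e.txt} staged={a.txt}
After op 22 (git commit): modified={b.txt, c.txt, d.txt, e.txt} staged={none}
After op 23 (modify a.txt): modified={a.txt, b.txt, c.txt, d.txt, e.txt} staged={none}
After op 24 (git add c.txt): modified={a.txt, b.txt, d.txt, e.txt} staged={c.txt}
After op 25 (git add a.txt): modified={b.txt, d.txt, e.txt} staged={a.txt, c.txt}
After op 26 (modify a.txt): modified={a.txt, b.txt, d.txt, e.txt} staged={a.txt, c.txt}
After op 27 (modify d.txt): modified={a.txt, b.txt, d.txt, e.txt} staged={a.txt, c.txt}
After op 28 (modify c.txt): modified={a.txt, b.txt, c.txt, d.txt, e.txt} staged={a.txt, c.txt}
Final staged set: {a.txt, c.txt} -> count=2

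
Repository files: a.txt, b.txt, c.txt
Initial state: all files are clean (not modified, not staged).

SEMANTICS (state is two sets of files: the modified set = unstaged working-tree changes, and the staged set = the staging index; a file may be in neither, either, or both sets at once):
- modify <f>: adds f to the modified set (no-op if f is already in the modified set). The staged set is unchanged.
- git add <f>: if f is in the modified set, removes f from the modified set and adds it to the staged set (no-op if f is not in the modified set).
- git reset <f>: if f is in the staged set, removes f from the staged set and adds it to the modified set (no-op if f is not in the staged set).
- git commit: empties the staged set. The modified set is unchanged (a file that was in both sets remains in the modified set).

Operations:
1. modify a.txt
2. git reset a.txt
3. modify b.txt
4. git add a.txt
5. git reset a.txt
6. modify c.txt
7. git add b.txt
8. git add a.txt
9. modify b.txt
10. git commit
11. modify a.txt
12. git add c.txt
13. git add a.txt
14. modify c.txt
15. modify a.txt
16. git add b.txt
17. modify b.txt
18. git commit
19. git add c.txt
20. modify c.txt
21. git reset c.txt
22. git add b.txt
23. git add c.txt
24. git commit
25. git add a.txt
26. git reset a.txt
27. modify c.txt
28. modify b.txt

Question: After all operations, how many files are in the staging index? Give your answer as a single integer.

After op 1 (modify a.txt): modified={a.txt} staged={none}
After op 2 (git reset a.txt): modified={a.txt} staged={none}
After op 3 (modify b.txt): modified={a.txt, b.txt} staged={none}
After op 4 (git add a.txt): modified={b.txt} staged={a.txt}
After op 5 (git reset a.txt): modified={a.txt, b.txt} staged={none}
After op 6 (modify c.txt): modified={a.txt, b.txt, c.txt} staged={none}
After op 7 (git add b.txt): modified={a.txt, c.txt} staged={b.txt}
After op 8 (git add a.txt): modified={c.txt} staged={a.txt, b.txt}
After op 9 (modify b.txt): modified={b.txt, c.txt} staged={a.txt, b.txt}
After op 10 (git commit): modified={b.txt, c.txt} staged={none}
After op 11 (modify a.txt): modified={a.txt, b.txt, c.txt} staged={none}
After op 12 (git add c.txt): modified={a.txt, b.txt} staged={c.txt}
After op 13 (git add a.txt): modified={b.txt} staged={a.txt, c.txt}
After op 14 (modify c.txt): modified={b.txt, c.txt} staged={a.txt, c.txt}
After op 15 (modify a.txt): modified={a.txt, b.txt, c.txt} staged={a.txt, c.txt}
After op 16 (git add b.txt): modified={a.txt, c.txt} staged={a.txt, b.txt, c.txt}
After op 17 (modify b.txt): modified={a.txt, b.txt, c.txt} staged={a.txt, b.txt, c.txt}
After op 18 (git commit): modified={a.txt, b.txt, c.txt} staged={none}
After op 19 (git add c.txt): modified={a.txt, b.txt} staged={c.txt}
After op 20 (modify c.txt): modified={a.txt, b.txt, c.txt} staged={c.txt}
After op 21 (git reset c.txt): modified={a.txt, b.txt, c.txt} staged={none}
After op 22 (git add b.txt): modified={a.txt, c.txt} staged={b.txt}
After op 23 (git add c.txt): modified={a.txt} staged={b.txt, c.txt}
After op 24 (git commit): modified={a.txt} staged={none}
After op 25 (git add a.txt): modified={none} staged={a.txt}
After op 26 (git reset a.txt): modified={a.txt} staged={none}
After op 27 (modify c.txt): modified={a.txt, c.txt} staged={none}
After op 28 (modify b.txt): modified={a.txt, b.txt, c.txt} staged={none}
Final staged set: {none} -> count=0

Answer: 0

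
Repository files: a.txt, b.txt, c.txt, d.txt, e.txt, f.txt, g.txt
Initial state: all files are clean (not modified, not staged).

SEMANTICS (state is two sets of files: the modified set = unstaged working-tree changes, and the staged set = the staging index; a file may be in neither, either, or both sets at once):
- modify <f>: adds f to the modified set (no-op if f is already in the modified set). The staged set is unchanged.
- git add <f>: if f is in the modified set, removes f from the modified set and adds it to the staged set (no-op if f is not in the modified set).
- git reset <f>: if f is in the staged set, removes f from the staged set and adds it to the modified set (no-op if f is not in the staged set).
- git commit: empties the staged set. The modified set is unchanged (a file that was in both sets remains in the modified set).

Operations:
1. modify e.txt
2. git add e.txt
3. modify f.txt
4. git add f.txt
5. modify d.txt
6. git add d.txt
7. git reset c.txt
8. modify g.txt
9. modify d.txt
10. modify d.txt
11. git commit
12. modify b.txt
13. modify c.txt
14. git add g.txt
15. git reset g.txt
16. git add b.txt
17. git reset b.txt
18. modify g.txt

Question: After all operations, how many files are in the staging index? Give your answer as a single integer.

After op 1 (modify e.txt): modified={e.txt} staged={none}
After op 2 (git add e.txt): modified={none} staged={e.txt}
After op 3 (modify f.txt): modified={f.txt} staged={e.txt}
After op 4 (git add f.txt): modified={none} staged={e.txt, f.txt}
After op 5 (modify d.txt): modified={d.txt} staged={e.txt, f.txt}
After op 6 (git add d.txt): modified={none} staged={d.txt, e.txt, f.txt}
After op 7 (git reset c.txt): modified={none} staged={d.txt, e.txt, f.txt}
After op 8 (modify g.txt): modified={g.txt} staged={d.txt, e.txt, f.txt}
After op 9 (modify d.txt): modified={d.txt, g.txt} staged={d.txt, e.txt, f.txt}
After op 10 (modify d.txt): modified={d.txt, g.txt} staged={d.txt, e.txt, f.txt}
After op 11 (git commit): modified={d.txt, g.txt} staged={none}
After op 12 (modify b.txt): modified={b.txt, d.txt, g.txt} staged={none}
After op 13 (modify c.txt): modified={b.txt, c.txt, d.txt, g.txt} staged={none}
After op 14 (git add g.txt): modified={b.txt, c.txt, d.txt} staged={g.txt}
After op 15 (git reset g.txt): modified={b.txt, c.txt, d.txt, g.txt} staged={none}
After op 16 (git add b.txt): modified={c.txt, d.txt, g.txt} staged={b.txt}
After op 17 (git reset b.txt): modified={b.txt, c.txt, d.txt, g.txt} staged={none}
After op 18 (modify g.txt): modified={b.txt, c.txt, d.txt, g.txt} staged={none}
Final staged set: {none} -> count=0

Answer: 0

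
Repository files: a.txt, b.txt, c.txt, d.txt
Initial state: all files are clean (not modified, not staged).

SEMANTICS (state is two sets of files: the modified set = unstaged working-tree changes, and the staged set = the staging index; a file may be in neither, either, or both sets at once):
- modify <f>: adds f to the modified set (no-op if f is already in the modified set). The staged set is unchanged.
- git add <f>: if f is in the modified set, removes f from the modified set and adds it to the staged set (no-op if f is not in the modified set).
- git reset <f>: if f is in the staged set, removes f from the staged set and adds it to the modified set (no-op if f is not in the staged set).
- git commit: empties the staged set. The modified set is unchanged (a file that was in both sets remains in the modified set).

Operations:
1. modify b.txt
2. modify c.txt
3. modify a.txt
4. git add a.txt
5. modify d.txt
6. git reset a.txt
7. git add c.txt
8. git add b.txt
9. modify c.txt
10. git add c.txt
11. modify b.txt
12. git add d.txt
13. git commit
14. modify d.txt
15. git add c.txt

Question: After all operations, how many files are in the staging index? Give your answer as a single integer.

After op 1 (modify b.txt): modified={b.txt} staged={none}
After op 2 (modify c.txt): modified={b.txt, c.txt} staged={none}
After op 3 (modify a.txt): modified={a.txt, b.txt, c.txt} staged={none}
After op 4 (git add a.txt): modified={b.txt, c.txt} staged={a.txt}
After op 5 (modify d.txt): modified={b.txt, c.txt, d.txt} staged={a.txt}
After op 6 (git reset a.txt): modified={a.txt, b.txt, c.txt, d.txt} staged={none}
After op 7 (git add c.txt): modified={a.txt, b.txt, d.txt} staged={c.txt}
After op 8 (git add b.txt): modified={a.txt, d.txt} staged={b.txt, c.txt}
After op 9 (modify c.txt): modified={a.txt, c.txt, d.txt} staged={b.txt, c.txt}
After op 10 (git add c.txt): modified={a.txt, d.txt} staged={b.txt, c.txt}
After op 11 (modify b.txt): modified={a.txt, b.txt, d.txt} staged={b.txt, c.txt}
After op 12 (git add d.txt): modified={a.txt, b.txt} staged={b.txt, c.txt, d.txt}
After op 13 (git commit): modified={a.txt, b.txt} staged={none}
After op 14 (modify d.txt): modified={a.txt, b.txt, d.txt} staged={none}
After op 15 (git add c.txt): modified={a.txt, b.txt, d.txt} staged={none}
Final staged set: {none} -> count=0

Answer: 0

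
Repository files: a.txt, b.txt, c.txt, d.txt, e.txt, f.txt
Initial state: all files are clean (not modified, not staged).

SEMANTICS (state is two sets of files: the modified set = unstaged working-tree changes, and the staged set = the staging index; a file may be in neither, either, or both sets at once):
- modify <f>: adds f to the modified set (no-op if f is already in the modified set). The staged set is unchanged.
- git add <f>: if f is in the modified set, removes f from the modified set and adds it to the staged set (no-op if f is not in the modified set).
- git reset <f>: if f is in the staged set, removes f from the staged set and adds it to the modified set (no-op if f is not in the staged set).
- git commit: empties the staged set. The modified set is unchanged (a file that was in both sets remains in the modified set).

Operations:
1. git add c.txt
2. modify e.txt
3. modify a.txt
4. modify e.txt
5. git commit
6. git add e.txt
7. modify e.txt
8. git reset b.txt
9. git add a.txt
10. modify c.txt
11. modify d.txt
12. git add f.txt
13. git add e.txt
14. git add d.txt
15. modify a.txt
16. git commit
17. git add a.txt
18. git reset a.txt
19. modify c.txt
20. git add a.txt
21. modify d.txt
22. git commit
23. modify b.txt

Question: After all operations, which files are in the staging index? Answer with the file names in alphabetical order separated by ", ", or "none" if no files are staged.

Answer: none

Derivation:
After op 1 (git add c.txt): modified={none} staged={none}
After op 2 (modify e.txt): modified={e.txt} staged={none}
After op 3 (modify a.txt): modified={a.txt, e.txt} staged={none}
After op 4 (modify e.txt): modified={a.txt, e.txt} staged={none}
After op 5 (git commit): modified={a.txt, e.txt} staged={none}
After op 6 (git add e.txt): modified={a.txt} staged={e.txt}
After op 7 (modify e.txt): modified={a.txt, e.txt} staged={e.txt}
After op 8 (git reset b.txt): modified={a.txt, e.txt} staged={e.txt}
After op 9 (git add a.txt): modified={e.txt} staged={a.txt, e.txt}
After op 10 (modify c.txt): modified={c.txt, e.txt} staged={a.txt, e.txt}
After op 11 (modify d.txt): modified={c.txt, d.txt, e.txt} staged={a.txt, e.txt}
After op 12 (git add f.txt): modified={c.txt, d.txt, e.txt} staged={a.txt, e.txt}
After op 13 (git add e.txt): modified={c.txt, d.txt} staged={a.txt, e.txt}
After op 14 (git add d.txt): modified={c.txt} staged={a.txt, d.txt, e.txt}
After op 15 (modify a.txt): modified={a.txt, c.txt} staged={a.txt, d.txt, e.txt}
After op 16 (git commit): modified={a.txt, c.txt} staged={none}
After op 17 (git add a.txt): modified={c.txt} staged={a.txt}
After op 18 (git reset a.txt): modified={a.txt, c.txt} staged={none}
After op 19 (modify c.txt): modified={a.txt, c.txt} staged={none}
After op 20 (git add a.txt): modified={c.txt} staged={a.txt}
After op 21 (modify d.txt): modified={c.txt, d.txt} staged={a.txt}
After op 22 (git commit): modified={c.txt, d.txt} staged={none}
After op 23 (modify b.txt): modified={b.txt, c.txt, d.txt} staged={none}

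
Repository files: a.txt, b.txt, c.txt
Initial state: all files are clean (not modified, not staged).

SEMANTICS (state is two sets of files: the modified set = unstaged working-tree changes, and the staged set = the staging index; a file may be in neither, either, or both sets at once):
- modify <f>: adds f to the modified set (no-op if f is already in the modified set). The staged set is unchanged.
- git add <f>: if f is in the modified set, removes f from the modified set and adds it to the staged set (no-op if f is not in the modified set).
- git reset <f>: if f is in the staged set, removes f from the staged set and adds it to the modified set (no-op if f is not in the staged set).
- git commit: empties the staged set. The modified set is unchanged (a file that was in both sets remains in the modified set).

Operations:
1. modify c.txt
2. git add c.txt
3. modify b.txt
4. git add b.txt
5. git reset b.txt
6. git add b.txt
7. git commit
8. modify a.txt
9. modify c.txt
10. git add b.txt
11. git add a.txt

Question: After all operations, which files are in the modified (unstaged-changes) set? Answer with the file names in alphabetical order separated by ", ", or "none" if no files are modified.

After op 1 (modify c.txt): modified={c.txt} staged={none}
After op 2 (git add c.txt): modified={none} staged={c.txt}
After op 3 (modify b.txt): modified={b.txt} staged={c.txt}
After op 4 (git add b.txt): modified={none} staged={b.txt, c.txt}
After op 5 (git reset b.txt): modified={b.txt} staged={c.txt}
After op 6 (git add b.txt): modified={none} staged={b.txt, c.txt}
After op 7 (git commit): modified={none} staged={none}
After op 8 (modify a.txt): modified={a.txt} staged={none}
After op 9 (modify c.txt): modified={a.txt, c.txt} staged={none}
After op 10 (git add b.txt): modified={a.txt, c.txt} staged={none}
After op 11 (git add a.txt): modified={c.txt} staged={a.txt}

Answer: c.txt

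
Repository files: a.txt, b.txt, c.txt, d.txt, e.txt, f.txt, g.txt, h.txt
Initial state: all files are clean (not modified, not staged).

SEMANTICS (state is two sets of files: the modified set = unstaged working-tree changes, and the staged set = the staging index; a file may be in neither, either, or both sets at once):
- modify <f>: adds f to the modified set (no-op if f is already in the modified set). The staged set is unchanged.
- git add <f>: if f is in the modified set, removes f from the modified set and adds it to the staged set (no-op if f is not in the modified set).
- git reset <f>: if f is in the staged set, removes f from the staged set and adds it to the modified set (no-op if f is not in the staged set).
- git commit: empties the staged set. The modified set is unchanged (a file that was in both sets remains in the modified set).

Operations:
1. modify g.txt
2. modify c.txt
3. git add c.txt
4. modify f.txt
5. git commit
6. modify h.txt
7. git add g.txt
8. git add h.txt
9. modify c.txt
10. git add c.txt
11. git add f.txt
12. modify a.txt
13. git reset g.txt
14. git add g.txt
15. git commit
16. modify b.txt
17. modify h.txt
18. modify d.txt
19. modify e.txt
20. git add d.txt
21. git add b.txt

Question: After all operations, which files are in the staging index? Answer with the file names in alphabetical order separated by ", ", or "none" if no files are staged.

After op 1 (modify g.txt): modified={g.txt} staged={none}
After op 2 (modify c.txt): modified={c.txt, g.txt} staged={none}
After op 3 (git add c.txt): modified={g.txt} staged={c.txt}
After op 4 (modify f.txt): modified={f.txt, g.txt} staged={c.txt}
After op 5 (git commit): modified={f.txt, g.txt} staged={none}
After op 6 (modify h.txt): modified={f.txt, g.txt, h.txt} staged={none}
After op 7 (git add g.txt): modified={f.txt, h.txt} staged={g.txt}
After op 8 (git add h.txt): modified={f.txt} staged={g.txt, h.txt}
After op 9 (modify c.txt): modified={c.txt, f.txt} staged={g.txt, h.txt}
After op 10 (git add c.txt): modified={f.txt} staged={c.txt, g.txt, h.txt}
After op 11 (git add f.txt): modified={none} staged={c.txt, f.txt, g.txt, h.txt}
After op 12 (modify a.txt): modified={a.txt} staged={c.txt, f.txt, g.txt, h.txt}
After op 13 (git reset g.txt): modified={a.txt, g.txt} staged={c.txt, f.txt, h.txt}
After op 14 (git add g.txt): modified={a.txt} staged={c.txt, f.txt, g.txt, h.txt}
After op 15 (git commit): modified={a.txt} staged={none}
After op 16 (modify b.txt): modified={a.txt, b.txt} staged={none}
After op 17 (modify h.txt): modified={a.txt, b.txt, h.txt} staged={none}
After op 18 (modify d.txt): modified={a.txt, b.txt, d.txt, h.txt} staged={none}
After op 19 (modify e.txt): modified={a.txt, b.txt, d.txt, e.txt, h.txt} staged={none}
After op 20 (git add d.txt): modified={a.txt, b.txt, e.txt, h.txt} staged={d.txt}
After op 21 (git add b.txt): modified={a.txt, e.txt, h.txt} staged={b.txt, d.txt}

Answer: b.txt, d.txt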